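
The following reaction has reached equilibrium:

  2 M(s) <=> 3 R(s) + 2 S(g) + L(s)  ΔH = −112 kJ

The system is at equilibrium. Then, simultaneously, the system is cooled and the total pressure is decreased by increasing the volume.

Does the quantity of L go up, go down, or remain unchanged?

increases

The forward reaction is exothermic. Lowering T favours the exothermic direction — shift to the right.
Gas moles: reactants 0, products 2 (Δn_gas = +2). Expansion shifts the system toward the side with more moles of gas — to the right.
The net shift is to the right. L is a product, so its amount increases.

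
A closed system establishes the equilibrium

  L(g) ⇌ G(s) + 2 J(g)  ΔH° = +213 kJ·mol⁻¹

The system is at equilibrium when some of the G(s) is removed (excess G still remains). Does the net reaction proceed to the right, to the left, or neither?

no shift

G is a pure solid; its activity is 1 regardless of amount, so Q is unaffected — no shift from this change.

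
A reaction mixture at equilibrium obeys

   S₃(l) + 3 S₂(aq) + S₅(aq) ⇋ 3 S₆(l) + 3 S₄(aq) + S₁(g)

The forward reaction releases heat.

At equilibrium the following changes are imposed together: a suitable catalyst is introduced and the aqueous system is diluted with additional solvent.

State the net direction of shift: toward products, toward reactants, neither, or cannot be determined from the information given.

left

A catalyst speeds both forward and reverse rates equally; it changes neither Q nor K — no shift from this change.
Dilution lowers every aqueous concentration by the same factor. Δn_aq = 3 − 4 = -1, so the system shifts toward the side with more dissolved moles — to the left.
Only the nonzero effect(s) matter; the net shift is to the left.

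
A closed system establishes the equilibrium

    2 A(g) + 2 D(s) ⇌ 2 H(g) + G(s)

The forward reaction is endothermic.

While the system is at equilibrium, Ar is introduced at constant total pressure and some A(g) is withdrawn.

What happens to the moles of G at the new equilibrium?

Adding inert gas at constant total pressure expands the volume, scaling every reacting partial pressure by the same factor. Δn_gas = 2 − 2 = 0, so Q is unchanged — no shift.
Removing A (g), a reactant, drives the reaction to the left.
The net shift is to the left. G is a product, so its amount decreases.

decreases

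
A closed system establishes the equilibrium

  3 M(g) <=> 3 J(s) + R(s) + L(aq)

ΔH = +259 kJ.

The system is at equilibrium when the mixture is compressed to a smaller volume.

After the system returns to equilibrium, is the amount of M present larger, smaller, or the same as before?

Gas moles: reactants 3, products 0 (Δn_gas = -3). Compression shifts the system toward the side with fewer moles of gas — to the right.
The net shift is to the right. M is a reactant, so its amount decreases.

decreases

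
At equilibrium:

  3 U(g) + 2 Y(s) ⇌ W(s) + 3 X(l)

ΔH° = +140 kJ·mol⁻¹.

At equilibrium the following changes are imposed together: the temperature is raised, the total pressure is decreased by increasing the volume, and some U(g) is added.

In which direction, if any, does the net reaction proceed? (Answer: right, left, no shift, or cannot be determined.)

cannot be determined

The forward reaction is endothermic. Raising T favours the endothermic direction — shift to the right.
Gas moles: reactants 3, products 0 (Δn_gas = -3). Expansion shifts the system toward the side with more moles of gas — to the left.
Adding U (g), a reactant, drives the reaction to the right.
The individual effects push in opposite directions; without quantitative information the net direction cannot be determined.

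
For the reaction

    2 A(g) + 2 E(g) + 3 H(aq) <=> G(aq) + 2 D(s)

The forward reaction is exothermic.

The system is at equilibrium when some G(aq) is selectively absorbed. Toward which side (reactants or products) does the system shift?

Removing G (aq), a product, drives the reaction to the right.

right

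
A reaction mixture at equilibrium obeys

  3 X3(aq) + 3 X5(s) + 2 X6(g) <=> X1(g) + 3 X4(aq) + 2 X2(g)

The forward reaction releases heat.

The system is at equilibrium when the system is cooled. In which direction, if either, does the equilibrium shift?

right

The forward reaction is exothermic. Lowering T favours the exothermic direction — shift to the right.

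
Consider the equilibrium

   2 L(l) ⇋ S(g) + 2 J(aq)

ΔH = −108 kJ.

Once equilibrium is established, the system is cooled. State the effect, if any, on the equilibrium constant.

increases

K depends on temperature via the van 't Hoff relation. The forward reaction is exothermic, so lowering T increases K.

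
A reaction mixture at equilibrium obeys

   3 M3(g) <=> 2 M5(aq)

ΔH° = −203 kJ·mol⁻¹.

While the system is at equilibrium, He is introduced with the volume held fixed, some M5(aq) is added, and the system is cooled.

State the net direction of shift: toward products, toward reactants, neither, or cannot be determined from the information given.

At constant volume, adding an inert gas leaves every reacting species' partial pressure unchanged, so Q is unchanged — no shift from this change.
Adding M5 (aq), a product, drives the reaction to the left.
The forward reaction is exothermic. Lowering T favours the exothermic direction — shift to the right.
The individual effects push in opposite directions; without quantitative information the net direction cannot be determined.

cannot be determined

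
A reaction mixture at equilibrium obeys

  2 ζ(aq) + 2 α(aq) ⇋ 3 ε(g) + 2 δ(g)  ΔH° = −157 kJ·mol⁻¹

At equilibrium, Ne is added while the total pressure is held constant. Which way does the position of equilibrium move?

right

Adding inert gas at constant total pressure expands the volume and lowers every reacting partial pressure. With Δn_gas = 5 − 0 = +5, Q moves away from K toward the side with fewer gas moles, so the system shifts toward the side with more gas moles — to the right.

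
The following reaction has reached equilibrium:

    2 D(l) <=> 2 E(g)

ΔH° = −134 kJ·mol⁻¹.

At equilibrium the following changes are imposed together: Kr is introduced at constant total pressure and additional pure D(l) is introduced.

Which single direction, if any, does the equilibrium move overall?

right

Adding inert gas at constant total pressure expands the volume and lowers every reacting partial pressure. With Δn_gas = 2 − 0 = +2, Q moves away from K toward the side with fewer gas moles, so the system shifts toward the side with more gas moles — to the right.
D is a pure liquid; its activity is 1 regardless of amount, so Q is unaffected — no shift from this change.
Only the nonzero effect(s) matter; the net shift is to the right.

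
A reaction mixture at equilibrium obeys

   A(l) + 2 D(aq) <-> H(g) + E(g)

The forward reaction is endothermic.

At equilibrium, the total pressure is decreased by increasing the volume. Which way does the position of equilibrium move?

right

Gas moles: reactants 0, products 2 (Δn_gas = +2). Expansion shifts the system toward the side with more moles of gas — to the right.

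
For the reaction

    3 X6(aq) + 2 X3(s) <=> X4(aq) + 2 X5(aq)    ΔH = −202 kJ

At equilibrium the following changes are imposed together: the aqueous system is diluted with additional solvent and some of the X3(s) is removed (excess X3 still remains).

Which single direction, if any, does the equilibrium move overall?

no shift

Dilution scales every aqueous concentration by the same factor. Δn_aq = 3 − 3 = 0, so Q is unchanged — no shift.
X3 is a pure solid; its activity is 1 regardless of amount, so Q is unaffected — no shift from this change.
None of the changes alters Q relative to K, so there is no net shift.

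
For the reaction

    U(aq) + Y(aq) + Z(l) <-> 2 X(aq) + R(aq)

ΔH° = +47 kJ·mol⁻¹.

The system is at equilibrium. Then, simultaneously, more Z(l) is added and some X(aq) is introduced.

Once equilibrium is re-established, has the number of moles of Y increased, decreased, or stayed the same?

Z is a pure liquid; its activity is 1 regardless of amount, so Q is unaffected — no shift from this change.
Adding X (aq), a product, drives the reaction to the left.
The net shift is to the left. Y is a reactant, so its amount increases.

increases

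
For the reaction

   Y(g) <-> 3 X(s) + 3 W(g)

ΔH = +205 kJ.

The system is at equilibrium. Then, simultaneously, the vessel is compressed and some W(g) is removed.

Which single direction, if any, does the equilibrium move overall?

cannot be determined

Gas moles: reactants 1, products 3 (Δn_gas = +2). Compression shifts the system toward the side with fewer moles of gas — to the left.
Removing W (g), a product, drives the reaction to the right.
The individual effects push in opposite directions; without quantitative information the net direction cannot be determined.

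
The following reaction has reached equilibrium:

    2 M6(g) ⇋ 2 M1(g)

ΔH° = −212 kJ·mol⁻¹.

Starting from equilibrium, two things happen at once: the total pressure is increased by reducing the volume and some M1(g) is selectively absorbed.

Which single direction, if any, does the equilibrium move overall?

right

Gas moles: reactants 2, products 2. Δn_gas = 0, so a volume change leaves Q equal to K — no shift from this change.
Removing M1 (g), a product, drives the reaction to the right.
Only the nonzero effect(s) matter; the net shift is to the right.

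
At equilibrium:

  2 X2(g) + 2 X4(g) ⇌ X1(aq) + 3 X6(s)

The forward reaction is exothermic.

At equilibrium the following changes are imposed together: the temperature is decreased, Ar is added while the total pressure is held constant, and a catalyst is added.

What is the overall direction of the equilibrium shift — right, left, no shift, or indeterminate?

The forward reaction is exothermic. Lowering T favours the exothermic direction — shift to the right.
Adding inert gas at constant total pressure expands the volume and lowers every reacting partial pressure. With Δn_gas = 0 − 4 = -4, Q moves away from K toward the side with fewer gas moles, so the system shifts toward the side with more gas moles — to the left.
A catalyst speeds both forward and reverse rates equally; it changes neither Q nor K — no shift from this change.
The individual effects push in opposite directions; without quantitative information the net direction cannot be determined.

cannot be determined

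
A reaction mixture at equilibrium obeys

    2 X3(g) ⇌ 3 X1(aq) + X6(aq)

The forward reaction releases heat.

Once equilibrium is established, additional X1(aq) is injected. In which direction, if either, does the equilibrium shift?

left

Adding X1 (aq), a product, drives the reaction to the left.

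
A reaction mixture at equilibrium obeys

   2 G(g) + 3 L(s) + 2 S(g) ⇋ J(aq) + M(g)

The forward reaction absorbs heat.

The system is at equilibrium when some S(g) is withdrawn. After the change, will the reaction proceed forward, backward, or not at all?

left

Removing S (g), a reactant, drives the reaction to the left.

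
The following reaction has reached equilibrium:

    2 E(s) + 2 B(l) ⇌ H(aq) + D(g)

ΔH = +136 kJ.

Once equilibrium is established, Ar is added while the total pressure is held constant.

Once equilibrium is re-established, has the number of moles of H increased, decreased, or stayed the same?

increases

Adding inert gas at constant total pressure expands the volume and lowers every reacting partial pressure. With Δn_gas = 1 − 0 = +1, Q moves away from K toward the side with fewer gas moles, so the system shifts toward the side with more gas moles — to the right.
The net shift is to the right. H is a product, so its amount increases.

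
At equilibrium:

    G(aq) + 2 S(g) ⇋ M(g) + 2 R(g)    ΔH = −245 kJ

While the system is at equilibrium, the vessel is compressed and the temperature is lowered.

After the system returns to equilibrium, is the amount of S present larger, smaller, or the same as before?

cannot be determined

Gas moles: reactants 2, products 3 (Δn_gas = +1). Compression shifts the system toward the side with fewer moles of gas — to the left.
The forward reaction is exothermic. Lowering T favours the exothermic direction — shift to the right.
The two effects oppose each other, so the net shift — and hence the change in S — cannot be determined from the given information.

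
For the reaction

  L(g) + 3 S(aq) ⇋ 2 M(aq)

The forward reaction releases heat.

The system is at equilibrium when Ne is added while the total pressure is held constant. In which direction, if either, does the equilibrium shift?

left

Adding inert gas at constant total pressure expands the volume and lowers every reacting partial pressure. With Δn_gas = 0 − 1 = -1, Q moves away from K toward the side with fewer gas moles, so the system shifts toward the side with more gas moles — to the left.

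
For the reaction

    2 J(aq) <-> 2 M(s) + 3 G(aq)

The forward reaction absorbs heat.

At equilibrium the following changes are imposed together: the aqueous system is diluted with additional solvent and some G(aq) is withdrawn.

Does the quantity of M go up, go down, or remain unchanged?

increases

Dilution lowers every aqueous concentration by the same factor. Δn_aq = 3 − 2 = +1, so the system shifts toward the side with more dissolved moles — to the right.
Removing G (aq), a product, drives the reaction to the right.
The net shift is to the right. M is a product, so its amount increases.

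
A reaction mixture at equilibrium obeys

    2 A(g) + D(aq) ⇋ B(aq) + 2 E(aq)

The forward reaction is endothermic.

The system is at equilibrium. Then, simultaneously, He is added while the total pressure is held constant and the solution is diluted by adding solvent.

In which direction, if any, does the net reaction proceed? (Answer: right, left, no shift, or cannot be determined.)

cannot be determined

Adding inert gas at constant total pressure expands the volume and lowers every reacting partial pressure. With Δn_gas = 0 − 2 = -2, Q moves away from K toward the side with fewer gas moles, so the system shifts toward the side with more gas moles — to the left.
Dilution lowers every aqueous concentration by the same factor. Δn_aq = 3 − 1 = +2, so the system shifts toward the side with more dissolved moles — to the right.
The individual effects push in opposite directions; without quantitative information the net direction cannot be determined.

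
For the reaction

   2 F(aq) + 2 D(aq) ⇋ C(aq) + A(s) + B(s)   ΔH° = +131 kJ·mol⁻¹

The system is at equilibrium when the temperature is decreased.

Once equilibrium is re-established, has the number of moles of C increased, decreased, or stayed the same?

The forward reaction is endothermic. Lowering T favours the exothermic direction — shift to the left.
The net shift is to the left. C is a product, so its amount decreases.

decreases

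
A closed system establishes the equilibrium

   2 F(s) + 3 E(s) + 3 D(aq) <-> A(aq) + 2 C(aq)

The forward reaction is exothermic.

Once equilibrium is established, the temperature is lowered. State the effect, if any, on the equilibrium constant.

K depends on temperature via the van 't Hoff relation. The forward reaction is exothermic, so lowering T increases K.

increases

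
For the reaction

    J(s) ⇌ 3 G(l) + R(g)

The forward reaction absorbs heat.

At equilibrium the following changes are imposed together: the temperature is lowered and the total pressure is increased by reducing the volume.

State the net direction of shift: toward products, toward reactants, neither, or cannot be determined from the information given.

The forward reaction is endothermic. Lowering T favours the exothermic direction — shift to the left.
Gas moles: reactants 0, products 1 (Δn_gas = +1). Compression shifts the system toward the side with fewer moles of gas — to the left.
All effects act in the same direction — net shift to the left.

left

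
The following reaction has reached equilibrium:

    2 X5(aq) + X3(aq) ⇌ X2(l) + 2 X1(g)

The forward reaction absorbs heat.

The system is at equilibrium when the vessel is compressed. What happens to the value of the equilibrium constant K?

unchanged

The equilibrium constant depends only on temperature. This perturbation may move the position of equilibrium, but since T is unchanged, K itself is unchanged.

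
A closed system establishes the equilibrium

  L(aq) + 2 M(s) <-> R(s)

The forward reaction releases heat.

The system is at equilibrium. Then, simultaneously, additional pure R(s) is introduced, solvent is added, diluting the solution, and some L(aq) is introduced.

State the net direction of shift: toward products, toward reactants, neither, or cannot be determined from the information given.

cannot be determined

R is a pure solid; its activity is 1 regardless of amount, so Q is unaffected — no shift from this change.
Dilution lowers every aqueous concentration by the same factor. Δn_aq = 0 − 1 = -1, so the system shifts toward the side with more dissolved moles — to the left.
Adding L (aq), a reactant, drives the reaction to the right.
The individual effects push in opposite directions; without quantitative information the net direction cannot be determined.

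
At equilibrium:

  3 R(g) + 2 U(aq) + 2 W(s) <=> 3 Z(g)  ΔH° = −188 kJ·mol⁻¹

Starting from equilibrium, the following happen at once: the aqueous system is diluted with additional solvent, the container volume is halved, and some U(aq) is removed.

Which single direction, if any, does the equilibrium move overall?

Dilution lowers every aqueous concentration by the same factor. Δn_aq = 0 − 2 = -2, so the system shifts toward the side with more dissolved moles — to the left.
Gas moles: reactants 3, products 3. Δn_gas = 0, so a volume change leaves Q equal to K — no shift from this change.
Removing U (aq), a reactant, drives the reaction to the left.
Only the nonzero effect(s) matter; the net shift is to the left.

left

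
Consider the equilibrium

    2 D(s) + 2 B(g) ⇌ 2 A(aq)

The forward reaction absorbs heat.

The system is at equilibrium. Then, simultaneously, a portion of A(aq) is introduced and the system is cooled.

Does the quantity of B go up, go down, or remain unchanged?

Adding A (aq), a product, drives the reaction to the left.
The forward reaction is endothermic. Lowering T favours the exothermic direction — shift to the left.
The net shift is to the left. B is a reactant, so its amount increases.

increases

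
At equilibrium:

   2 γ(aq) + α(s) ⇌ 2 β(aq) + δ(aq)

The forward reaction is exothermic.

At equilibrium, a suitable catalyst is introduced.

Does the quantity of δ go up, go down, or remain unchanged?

unchanged

A catalyst speeds both forward and reverse rates equally; it changes neither Q nor K — no shift from this change.
No net shift occurs, so the amount of δ is unchanged.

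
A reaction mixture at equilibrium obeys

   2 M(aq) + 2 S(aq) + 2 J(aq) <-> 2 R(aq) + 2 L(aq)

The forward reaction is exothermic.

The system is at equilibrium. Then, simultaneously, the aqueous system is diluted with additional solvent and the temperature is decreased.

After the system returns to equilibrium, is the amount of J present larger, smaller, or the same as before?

cannot be determined

Dilution lowers every aqueous concentration by the same factor. Δn_aq = 4 − 6 = -2, so the system shifts toward the side with more dissolved moles — to the left.
The forward reaction is exothermic. Lowering T favours the exothermic direction — shift to the right.
The two effects oppose each other, so the net shift — and hence the change in J — cannot be determined from the given information.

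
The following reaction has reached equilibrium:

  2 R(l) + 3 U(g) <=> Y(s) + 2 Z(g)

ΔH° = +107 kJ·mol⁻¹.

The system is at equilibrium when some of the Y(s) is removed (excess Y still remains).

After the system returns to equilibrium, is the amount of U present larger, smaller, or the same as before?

Y is a pure solid; its activity is 1 regardless of amount, so Q is unaffected — no shift from this change.
No net shift occurs, so the amount of U is unchanged.

unchanged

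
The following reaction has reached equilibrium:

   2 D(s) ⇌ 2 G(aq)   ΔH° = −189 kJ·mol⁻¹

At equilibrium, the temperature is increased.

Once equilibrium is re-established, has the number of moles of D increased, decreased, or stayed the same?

The forward reaction is exothermic. Raising T favours the endothermic direction — shift to the left.
The net shift is to the left. D is a reactant, so its amount increases.

increases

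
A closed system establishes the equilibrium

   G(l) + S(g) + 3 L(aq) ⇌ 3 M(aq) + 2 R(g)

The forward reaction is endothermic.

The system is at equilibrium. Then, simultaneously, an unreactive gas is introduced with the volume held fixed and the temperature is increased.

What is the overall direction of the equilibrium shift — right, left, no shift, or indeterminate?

right

At constant volume, adding an inert gas leaves every reacting species' partial pressure unchanged, so Q is unchanged — no shift from this change.
The forward reaction is endothermic. Raising T favours the endothermic direction — shift to the right.
Only the nonzero effect(s) matter; the net shift is to the right.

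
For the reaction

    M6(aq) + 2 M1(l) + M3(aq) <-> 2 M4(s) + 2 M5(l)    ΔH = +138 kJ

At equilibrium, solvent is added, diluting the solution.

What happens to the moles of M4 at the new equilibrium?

Dilution lowers every aqueous concentration by the same factor. Δn_aq = 0 − 2 = -2, so the system shifts toward the side with more dissolved moles — to the left.
The net shift is to the left. M4 is a product, so its amount decreases.

decreases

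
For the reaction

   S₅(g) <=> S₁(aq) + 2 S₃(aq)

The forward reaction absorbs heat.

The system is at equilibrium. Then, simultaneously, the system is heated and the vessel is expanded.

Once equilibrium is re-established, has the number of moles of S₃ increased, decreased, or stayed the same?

cannot be determined

The forward reaction is endothermic. Raising T favours the endothermic direction — shift to the right.
Gas moles: reactants 1, products 0 (Δn_gas = -1). Expansion shifts the system toward the side with more moles of gas — to the left.
The two effects oppose each other, so the net shift — and hence the change in S₃ — cannot be determined from the given information.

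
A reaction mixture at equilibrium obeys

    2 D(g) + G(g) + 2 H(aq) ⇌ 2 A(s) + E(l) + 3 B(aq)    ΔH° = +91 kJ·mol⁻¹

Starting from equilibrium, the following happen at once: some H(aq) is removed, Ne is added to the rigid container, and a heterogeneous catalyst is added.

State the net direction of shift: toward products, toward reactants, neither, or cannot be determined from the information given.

left

Removing H (aq), a reactant, drives the reaction to the left.
At constant volume, adding an inert gas leaves every reacting species' partial pressure unchanged, so Q is unchanged — no shift from this change.
A catalyst speeds both forward and reverse rates equally; it changes neither Q nor K — no shift from this change.
Only the nonzero effect(s) matter; the net shift is to the left.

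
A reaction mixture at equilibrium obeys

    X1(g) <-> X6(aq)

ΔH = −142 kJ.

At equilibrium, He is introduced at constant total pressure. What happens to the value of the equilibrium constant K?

unchanged

The equilibrium constant depends only on temperature. This perturbation may move the position of equilibrium, but since T is unchanged, K itself is unchanged.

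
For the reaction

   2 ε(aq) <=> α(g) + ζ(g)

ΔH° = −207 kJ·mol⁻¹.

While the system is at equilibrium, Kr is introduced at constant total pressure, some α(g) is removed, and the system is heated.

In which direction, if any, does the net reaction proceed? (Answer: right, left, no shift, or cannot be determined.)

cannot be determined

Adding inert gas at constant total pressure expands the volume and lowers every reacting partial pressure. With Δn_gas = 2 − 0 = +2, Q moves away from K toward the side with fewer gas moles, so the system shifts toward the side with more gas moles — to the right.
Removing α (g), a product, drives the reaction to the right.
The forward reaction is exothermic. Raising T favours the endothermic direction — shift to the left.
The individual effects push in opposite directions; without quantitative information the net direction cannot be determined.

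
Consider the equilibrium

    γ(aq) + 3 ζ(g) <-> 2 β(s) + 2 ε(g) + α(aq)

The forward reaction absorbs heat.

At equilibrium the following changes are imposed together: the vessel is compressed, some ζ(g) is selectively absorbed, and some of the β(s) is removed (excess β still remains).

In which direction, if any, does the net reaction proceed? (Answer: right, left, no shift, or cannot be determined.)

Gas moles: reactants 3, products 2 (Δn_gas = -1). Compression shifts the system toward the side with fewer moles of gas — to the right.
Removing ζ (g), a reactant, drives the reaction to the left.
β is a pure solid; its activity is 1 regardless of amount, so Q is unaffected — no shift from this change.
The individual effects push in opposite directions; without quantitative information the net direction cannot be determined.

cannot be determined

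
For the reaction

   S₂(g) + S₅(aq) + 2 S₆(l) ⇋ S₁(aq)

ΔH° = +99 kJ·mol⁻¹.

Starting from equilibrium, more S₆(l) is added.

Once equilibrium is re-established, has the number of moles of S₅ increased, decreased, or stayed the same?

unchanged

S₆ is a pure liquid; its activity is 1 regardless of amount, so Q is unaffected — no shift from this change.
No net shift occurs, so the amount of S₅ is unchanged.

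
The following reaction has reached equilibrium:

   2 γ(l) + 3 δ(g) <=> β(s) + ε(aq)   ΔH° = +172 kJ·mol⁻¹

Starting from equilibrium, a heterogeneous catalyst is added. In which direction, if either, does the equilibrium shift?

A catalyst speeds both forward and reverse rates equally; it changes neither Q nor K — no shift from this change.

no shift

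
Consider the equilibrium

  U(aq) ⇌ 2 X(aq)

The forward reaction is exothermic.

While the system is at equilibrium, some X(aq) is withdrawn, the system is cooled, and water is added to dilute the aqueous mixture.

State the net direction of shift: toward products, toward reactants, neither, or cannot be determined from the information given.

Removing X (aq), a product, drives the reaction to the right.
The forward reaction is exothermic. Lowering T favours the exothermic direction — shift to the right.
Dilution lowers every aqueous concentration by the same factor. Δn_aq = 2 − 1 = +1, so the system shifts toward the side with more dissolved moles — to the right.
All effects act in the same direction — net shift to the right.

right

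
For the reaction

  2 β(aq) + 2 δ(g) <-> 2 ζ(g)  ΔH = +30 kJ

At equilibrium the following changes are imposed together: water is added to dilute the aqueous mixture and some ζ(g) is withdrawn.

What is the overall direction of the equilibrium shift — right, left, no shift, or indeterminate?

cannot be determined

Dilution lowers every aqueous concentration by the same factor. Δn_aq = 0 − 2 = -2, so the system shifts toward the side with more dissolved moles — to the left.
Removing ζ (g), a product, drives the reaction to the right.
The individual effects push in opposite directions; without quantitative information the net direction cannot be determined.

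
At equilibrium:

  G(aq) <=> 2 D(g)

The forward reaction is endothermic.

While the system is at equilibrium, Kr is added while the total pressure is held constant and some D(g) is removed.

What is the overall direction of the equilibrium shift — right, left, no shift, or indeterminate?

Adding inert gas at constant total pressure expands the volume and lowers every reacting partial pressure. With Δn_gas = 2 − 0 = +2, Q moves away from K toward the side with fewer gas moles, so the system shifts toward the side with more gas moles — to the right.
Removing D (g), a product, drives the reaction to the right.
All effects act in the same direction — net shift to the right.

right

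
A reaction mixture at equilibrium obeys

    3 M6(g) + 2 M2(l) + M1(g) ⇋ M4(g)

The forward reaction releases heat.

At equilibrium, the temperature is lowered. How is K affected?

K depends on temperature via the van 't Hoff relation. The forward reaction is exothermic, so lowering T increases K.

increases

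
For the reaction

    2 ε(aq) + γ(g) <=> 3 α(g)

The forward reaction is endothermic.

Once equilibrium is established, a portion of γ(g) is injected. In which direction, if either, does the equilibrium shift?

right

Adding γ (g), a reactant, drives the reaction to the right.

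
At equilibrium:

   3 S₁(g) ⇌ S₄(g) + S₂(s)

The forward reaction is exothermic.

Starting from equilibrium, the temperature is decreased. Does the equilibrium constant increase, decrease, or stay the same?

K depends on temperature via the van 't Hoff relation. The forward reaction is exothermic, so lowering T increases K.

increases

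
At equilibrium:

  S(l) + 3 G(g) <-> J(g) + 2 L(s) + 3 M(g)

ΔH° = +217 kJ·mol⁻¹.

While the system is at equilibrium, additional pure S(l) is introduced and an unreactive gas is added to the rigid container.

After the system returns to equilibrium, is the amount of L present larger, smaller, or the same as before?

unchanged

S is a pure liquid; its activity is 1 regardless of amount, so Q is unaffected — no shift from this change.
At constant volume, adding an inert gas leaves every reacting species' partial pressure unchanged, so Q is unchanged — no shift from this change.
No net shift occurs, so the amount of L is unchanged.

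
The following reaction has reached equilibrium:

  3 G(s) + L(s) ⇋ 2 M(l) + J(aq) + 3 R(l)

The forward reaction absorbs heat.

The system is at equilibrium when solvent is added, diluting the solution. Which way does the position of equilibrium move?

right

Dilution lowers every aqueous concentration by the same factor. Δn_aq = 1 − 0 = +1, so the system shifts toward the side with more dissolved moles — to the right.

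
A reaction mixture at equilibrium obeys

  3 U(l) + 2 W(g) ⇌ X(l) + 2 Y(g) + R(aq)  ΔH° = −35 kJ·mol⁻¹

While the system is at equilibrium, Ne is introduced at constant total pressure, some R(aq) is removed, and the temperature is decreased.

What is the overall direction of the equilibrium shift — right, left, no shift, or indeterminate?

right

Adding inert gas at constant total pressure expands the volume, scaling every reacting partial pressure by the same factor. Δn_gas = 2 − 2 = 0, so Q is unchanged — no shift.
Removing R (aq), a product, drives the reaction to the right.
The forward reaction is exothermic. Lowering T favours the exothermic direction — shift to the right.
Only the nonzero effect(s) matter; the net shift is to the right.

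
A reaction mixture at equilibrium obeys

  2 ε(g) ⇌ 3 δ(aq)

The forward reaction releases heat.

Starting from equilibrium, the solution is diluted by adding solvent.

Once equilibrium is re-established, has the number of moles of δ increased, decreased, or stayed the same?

Dilution lowers every aqueous concentration by the same factor. Δn_aq = 3 − 0 = +3, so the system shifts toward the side with more dissolved moles — to the right.
The net shift is to the right. δ is a product, so its amount increases.

increases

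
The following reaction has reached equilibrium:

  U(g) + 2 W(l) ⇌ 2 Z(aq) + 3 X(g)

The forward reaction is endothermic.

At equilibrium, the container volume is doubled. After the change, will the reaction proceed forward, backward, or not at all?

Gas moles: reactants 1, products 3 (Δn_gas = +2). Expansion shifts the system toward the side with more moles of gas — to the right.

right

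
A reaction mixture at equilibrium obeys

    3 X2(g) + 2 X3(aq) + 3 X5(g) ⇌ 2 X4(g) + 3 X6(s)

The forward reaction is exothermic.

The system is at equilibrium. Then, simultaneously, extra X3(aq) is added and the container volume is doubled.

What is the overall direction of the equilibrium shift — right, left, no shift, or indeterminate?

Adding X3 (aq), a reactant, drives the reaction to the right.
Gas moles: reactants 6, products 2 (Δn_gas = -4). Expansion shifts the system toward the side with more moles of gas — to the left.
The individual effects push in opposite directions; without quantitative information the net direction cannot be determined.

cannot be determined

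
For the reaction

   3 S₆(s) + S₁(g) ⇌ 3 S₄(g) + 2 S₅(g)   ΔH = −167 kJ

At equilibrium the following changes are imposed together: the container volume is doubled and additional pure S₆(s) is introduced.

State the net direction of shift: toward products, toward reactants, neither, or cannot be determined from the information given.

right

Gas moles: reactants 1, products 5 (Δn_gas = +4). Expansion shifts the system toward the side with more moles of gas — to the right.
S₆ is a pure solid; its activity is 1 regardless of amount, so Q is unaffected — no shift from this change.
Only the nonzero effect(s) matter; the net shift is to the right.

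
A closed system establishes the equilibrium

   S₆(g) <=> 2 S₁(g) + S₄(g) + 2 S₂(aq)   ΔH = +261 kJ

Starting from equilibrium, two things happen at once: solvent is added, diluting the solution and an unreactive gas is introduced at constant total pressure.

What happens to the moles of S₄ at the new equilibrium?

Dilution lowers every aqueous concentration by the same factor. Δn_aq = 2 − 0 = +2, so the system shifts toward the side with more dissolved moles — to the right.
Adding inert gas at constant total pressure expands the volume and lowers every reacting partial pressure. With Δn_gas = 3 − 1 = +2, Q moves away from K toward the side with fewer gas moles, so the system shifts toward the side with more gas moles — to the right.
The net shift is to the right. S₄ is a product, so its amount increases.

increases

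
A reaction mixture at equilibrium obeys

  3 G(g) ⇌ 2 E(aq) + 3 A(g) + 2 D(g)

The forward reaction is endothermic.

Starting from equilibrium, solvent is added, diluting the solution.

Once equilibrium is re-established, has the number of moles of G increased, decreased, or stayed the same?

decreases

Dilution lowers every aqueous concentration by the same factor. Δn_aq = 2 − 0 = +2, so the system shifts toward the side with more dissolved moles — to the right.
The net shift is to the right. G is a reactant, so its amount decreases.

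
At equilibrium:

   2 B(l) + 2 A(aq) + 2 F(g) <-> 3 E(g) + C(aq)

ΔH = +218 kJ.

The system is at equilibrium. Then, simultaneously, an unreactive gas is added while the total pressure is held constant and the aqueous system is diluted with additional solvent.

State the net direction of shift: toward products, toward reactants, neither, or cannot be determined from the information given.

cannot be determined

Adding inert gas at constant total pressure expands the volume and lowers every reacting partial pressure. With Δn_gas = 3 − 2 = +1, Q moves away from K toward the side with fewer gas moles, so the system shifts toward the side with more gas moles — to the right.
Dilution lowers every aqueous concentration by the same factor. Δn_aq = 1 − 2 = -1, so the system shifts toward the side with more dissolved moles — to the left.
The individual effects push in opposite directions; without quantitative information the net direction cannot be determined.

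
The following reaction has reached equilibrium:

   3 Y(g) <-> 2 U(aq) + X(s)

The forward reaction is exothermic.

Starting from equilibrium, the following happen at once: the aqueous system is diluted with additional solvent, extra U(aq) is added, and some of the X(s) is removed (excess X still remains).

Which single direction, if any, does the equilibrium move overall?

Dilution lowers every aqueous concentration by the same factor. Δn_aq = 2 − 0 = +2, so the system shifts toward the side with more dissolved moles — to the right.
Adding U (aq), a product, drives the reaction to the left.
X is a pure solid; its activity is 1 regardless of amount, so Q is unaffected — no shift from this change.
The individual effects push in opposite directions; without quantitative information the net direction cannot be determined.

cannot be determined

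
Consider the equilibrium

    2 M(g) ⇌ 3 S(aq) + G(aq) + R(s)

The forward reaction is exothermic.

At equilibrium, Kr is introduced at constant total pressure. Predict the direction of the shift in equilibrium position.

Adding inert gas at constant total pressure expands the volume and lowers every reacting partial pressure. With Δn_gas = 0 − 2 = -2, Q moves away from K toward the side with fewer gas moles, so the system shifts toward the side with more gas moles — to the left.

left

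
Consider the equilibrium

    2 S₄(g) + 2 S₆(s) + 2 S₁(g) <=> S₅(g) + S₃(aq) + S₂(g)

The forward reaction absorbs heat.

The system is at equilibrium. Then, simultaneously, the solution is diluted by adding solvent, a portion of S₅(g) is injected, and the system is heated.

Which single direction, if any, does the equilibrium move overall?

cannot be determined

Dilution lowers every aqueous concentration by the same factor. Δn_aq = 1 − 0 = +1, so the system shifts toward the side with more dissolved moles — to the right.
Adding S₅ (g), a product, drives the reaction to the left.
The forward reaction is endothermic. Raising T favours the endothermic direction — shift to the right.
The individual effects push in opposite directions; without quantitative information the net direction cannot be determined.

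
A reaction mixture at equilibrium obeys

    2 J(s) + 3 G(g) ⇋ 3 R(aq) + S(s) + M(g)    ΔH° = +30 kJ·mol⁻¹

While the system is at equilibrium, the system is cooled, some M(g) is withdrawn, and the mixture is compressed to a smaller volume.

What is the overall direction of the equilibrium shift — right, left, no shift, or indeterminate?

The forward reaction is endothermic. Lowering T favours the exothermic direction — shift to the left.
Removing M (g), a product, drives the reaction to the right.
Gas moles: reactants 3, products 1 (Δn_gas = -2). Compression shifts the system toward the side with fewer moles of gas — to the right.
The individual effects push in opposite directions; without quantitative information the net direction cannot be determined.

cannot be determined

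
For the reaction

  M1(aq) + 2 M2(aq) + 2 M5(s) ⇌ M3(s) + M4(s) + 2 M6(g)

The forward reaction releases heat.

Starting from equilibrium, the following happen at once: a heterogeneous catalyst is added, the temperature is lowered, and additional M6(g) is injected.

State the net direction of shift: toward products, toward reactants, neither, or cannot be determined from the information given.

A catalyst speeds both forward and reverse rates equally; it changes neither Q nor K — no shift from this change.
The forward reaction is exothermic. Lowering T favours the exothermic direction — shift to the right.
Adding M6 (g), a product, drives the reaction to the left.
The individual effects push in opposite directions; without quantitative information the net direction cannot be determined.

cannot be determined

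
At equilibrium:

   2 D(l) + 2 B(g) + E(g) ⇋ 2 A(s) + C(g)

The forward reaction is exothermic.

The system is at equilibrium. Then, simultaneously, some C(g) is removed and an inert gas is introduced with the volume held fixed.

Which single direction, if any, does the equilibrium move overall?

right

Removing C (g), a product, drives the reaction to the right.
At constant volume, adding an inert gas leaves every reacting species' partial pressure unchanged, so Q is unchanged — no shift from this change.
Only the nonzero effect(s) matter; the net shift is to the right.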